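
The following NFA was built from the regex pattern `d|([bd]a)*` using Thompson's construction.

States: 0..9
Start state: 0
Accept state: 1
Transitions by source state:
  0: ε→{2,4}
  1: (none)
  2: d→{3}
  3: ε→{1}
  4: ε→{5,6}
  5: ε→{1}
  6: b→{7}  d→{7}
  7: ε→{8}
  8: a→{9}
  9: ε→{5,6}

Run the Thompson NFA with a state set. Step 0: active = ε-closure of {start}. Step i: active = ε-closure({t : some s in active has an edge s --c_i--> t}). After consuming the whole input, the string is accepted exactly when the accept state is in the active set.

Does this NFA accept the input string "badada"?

S₀ = ε-closure({0}) = {0,1,2,4,5,6}
'b' @ 1: {7,8}
'a' @ 2: {1,5,6,9}  [accepting]
'd' @ 3: {7,8}
'a' @ 4: {1,5,6,9}  [accepting]
'd' @ 5: {7,8}
'a' @ 6: {1,5,6,9}  [accepting]
final: {1,5,6,9}; accept 1 in set

Answer: ACCEPT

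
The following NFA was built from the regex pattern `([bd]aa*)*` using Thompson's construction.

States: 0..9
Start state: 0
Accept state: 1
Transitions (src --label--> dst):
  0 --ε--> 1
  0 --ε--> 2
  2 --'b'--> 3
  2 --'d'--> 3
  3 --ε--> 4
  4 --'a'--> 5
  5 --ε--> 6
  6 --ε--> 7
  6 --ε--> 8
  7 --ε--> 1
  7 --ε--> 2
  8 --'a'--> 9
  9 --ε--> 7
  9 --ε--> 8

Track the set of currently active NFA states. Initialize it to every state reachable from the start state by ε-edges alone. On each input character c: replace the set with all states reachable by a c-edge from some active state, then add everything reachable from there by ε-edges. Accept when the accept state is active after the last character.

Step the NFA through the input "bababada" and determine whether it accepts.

Answer: ACCEPT

Steps:
start: ε-closure({0}) = {0,1,2}
'b' @ 1: {3,4}
'a' @ 2: {1,2,5,6,7,8}  (accept∈set)
'b' @ 3: {3,4}
'a' @ 4: {1,2,5,6,7,8}  (accept∈set)
'b' @ 5: {3,4}
'a' @ 6: {1,2,5,6,7,8}  (accept∈set)
'd' @ 7: {3,4}
'a' @ 8: {1,2,5,6,7,8}  (accept∈set)
after full input: {1,2,5,6,7,8}  (accept=1 in)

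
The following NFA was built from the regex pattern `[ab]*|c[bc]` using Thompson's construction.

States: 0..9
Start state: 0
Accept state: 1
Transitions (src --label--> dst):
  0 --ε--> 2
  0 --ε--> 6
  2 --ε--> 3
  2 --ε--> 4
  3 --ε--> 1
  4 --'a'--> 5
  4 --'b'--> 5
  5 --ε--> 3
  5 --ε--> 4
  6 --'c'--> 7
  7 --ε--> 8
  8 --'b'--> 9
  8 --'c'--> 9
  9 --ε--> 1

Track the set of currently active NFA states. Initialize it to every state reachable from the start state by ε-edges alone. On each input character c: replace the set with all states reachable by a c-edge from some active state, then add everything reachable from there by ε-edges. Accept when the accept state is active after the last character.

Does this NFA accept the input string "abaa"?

S₀ = ε-closure({0}) = {0,1,2,3,4,6}
'a' @ 1: {1,3,4,5}  ✓accept
'b' @ 2: {1,3,4,5}  ✓accept
'a' @ 3: {1,3,4,5}  ✓accept
'a' @ 4: {1,3,4,5}  ✓accept
final: {1,3,4,5}; accept 1 in set

Answer: ACCEPT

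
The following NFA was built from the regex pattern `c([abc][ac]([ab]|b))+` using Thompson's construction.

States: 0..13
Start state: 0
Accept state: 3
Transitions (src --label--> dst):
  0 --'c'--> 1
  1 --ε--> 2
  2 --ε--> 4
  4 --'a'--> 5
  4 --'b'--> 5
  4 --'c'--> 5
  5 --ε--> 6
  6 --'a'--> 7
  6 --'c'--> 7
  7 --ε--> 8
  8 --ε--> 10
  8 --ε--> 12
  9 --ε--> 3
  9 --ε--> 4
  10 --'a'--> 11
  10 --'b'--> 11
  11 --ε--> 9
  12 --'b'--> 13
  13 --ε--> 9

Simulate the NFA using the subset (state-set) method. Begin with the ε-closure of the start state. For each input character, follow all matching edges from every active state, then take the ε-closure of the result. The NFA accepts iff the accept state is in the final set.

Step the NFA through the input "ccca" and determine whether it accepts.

Answer: ACCEPT

Derivation:
S₀ = ε-closure({0}) = {0}
'c' @ 1: {1,2,4}
'c' @ 2: {5,6}
'c' @ 3: {7,8,10,12}
'a' @ 4: {3,4,9,11}  ✓accept
final: {3,4,9,11}; accept 3 in set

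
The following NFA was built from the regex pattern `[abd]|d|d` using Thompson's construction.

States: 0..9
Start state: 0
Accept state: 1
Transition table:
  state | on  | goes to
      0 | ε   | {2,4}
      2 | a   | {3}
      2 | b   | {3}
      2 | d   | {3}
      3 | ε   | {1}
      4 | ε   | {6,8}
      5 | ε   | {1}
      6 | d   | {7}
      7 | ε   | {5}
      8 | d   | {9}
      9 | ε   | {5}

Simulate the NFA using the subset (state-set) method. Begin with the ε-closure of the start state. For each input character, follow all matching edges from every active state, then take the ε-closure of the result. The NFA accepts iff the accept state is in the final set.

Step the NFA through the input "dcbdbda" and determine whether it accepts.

S₀ = ε-closure({0}) = {0,2,4,6,8}
'd' @ 1: {1,3,5,7,9}  (accept∈set)
'c' @ 2: {}  — state set empty
rest 'bdbda' ignored (set empty)
final: {}; accept 1 not in set

Answer: REJECT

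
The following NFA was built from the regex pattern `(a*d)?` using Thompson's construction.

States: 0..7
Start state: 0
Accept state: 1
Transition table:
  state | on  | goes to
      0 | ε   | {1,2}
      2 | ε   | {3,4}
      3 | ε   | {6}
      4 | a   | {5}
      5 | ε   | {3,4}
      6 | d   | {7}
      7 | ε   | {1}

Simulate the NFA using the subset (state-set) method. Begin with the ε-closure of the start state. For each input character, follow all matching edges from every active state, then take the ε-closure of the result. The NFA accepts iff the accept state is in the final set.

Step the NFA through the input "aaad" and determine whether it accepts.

Answer: ACCEPT

Derivation:
initial (ε-close {0}): {0,1,2,3,4,6}
'a' @ 1: {3,4,5,6}
'a' @ 2: {3,4,5,6}
'a' @ 3: {3,4,5,6}
'd' @ 4: {1,7}  ✓accept
final: {1,7}; accept 1 in set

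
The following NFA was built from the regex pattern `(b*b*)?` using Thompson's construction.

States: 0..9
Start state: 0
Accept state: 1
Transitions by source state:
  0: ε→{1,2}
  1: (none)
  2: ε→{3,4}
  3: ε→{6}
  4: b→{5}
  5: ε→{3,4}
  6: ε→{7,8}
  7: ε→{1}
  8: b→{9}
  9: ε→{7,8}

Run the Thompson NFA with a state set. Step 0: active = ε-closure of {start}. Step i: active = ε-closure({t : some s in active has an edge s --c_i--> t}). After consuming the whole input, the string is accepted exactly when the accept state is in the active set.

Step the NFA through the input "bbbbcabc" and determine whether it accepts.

initial (ε-close {0}): {0,1,2,3,4,6,7,8}
'b' @ 1: {1,3,4,5,6,7,8,9}  [accepting]
'b' @ 2: {1,3,4,5,6,7,8,9}  [accepting]
'b' @ 3: {1,3,4,5,6,7,8,9}  [accepting]
'b' @ 4: {1,3,4,5,6,7,8,9}  [accepting]
'c' @ 5: {}  — dead — no transitions
rest 'abc' ignored (set empty)
final: {}; accept 1 not in set

Answer: REJECT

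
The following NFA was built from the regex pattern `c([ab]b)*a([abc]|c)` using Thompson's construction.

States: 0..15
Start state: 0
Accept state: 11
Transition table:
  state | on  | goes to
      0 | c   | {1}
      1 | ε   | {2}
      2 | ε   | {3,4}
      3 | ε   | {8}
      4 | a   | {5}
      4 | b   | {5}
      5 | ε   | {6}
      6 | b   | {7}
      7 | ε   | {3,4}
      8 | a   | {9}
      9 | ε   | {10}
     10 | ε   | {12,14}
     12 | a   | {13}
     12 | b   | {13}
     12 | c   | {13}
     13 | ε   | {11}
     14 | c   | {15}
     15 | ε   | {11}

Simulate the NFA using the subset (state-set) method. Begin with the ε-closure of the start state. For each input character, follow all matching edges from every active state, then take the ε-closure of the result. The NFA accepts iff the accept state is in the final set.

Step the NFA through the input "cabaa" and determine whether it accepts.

S₀ = ε-closure({0}) = {0}
'c' @ 1: {1,2,3,4,8}
'a' @ 2: {5,6,9,10,12,14}
'b' @ 3: {3,4,7,8,11,13}  (accept∈set)
'a' @ 4: {5,6,9,10,12,14}
'a' @ 5: {11,13}  (accept∈set)
final: {11,13}; accept 11 in set

Answer: ACCEPT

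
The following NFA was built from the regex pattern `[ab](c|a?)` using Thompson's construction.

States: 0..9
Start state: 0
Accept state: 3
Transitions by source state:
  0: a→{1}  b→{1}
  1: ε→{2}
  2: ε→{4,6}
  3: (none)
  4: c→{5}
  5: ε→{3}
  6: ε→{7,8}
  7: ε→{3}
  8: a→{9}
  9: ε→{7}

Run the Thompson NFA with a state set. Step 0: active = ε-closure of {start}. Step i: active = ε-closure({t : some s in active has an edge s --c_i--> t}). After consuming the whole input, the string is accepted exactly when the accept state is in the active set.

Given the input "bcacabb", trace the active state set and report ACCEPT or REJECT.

Answer: REJECT

Derivation:
S₀ = ε-closure({0}) = {0}
'b' @ 1: {1,2,3,4,6,7,8}  (accept∈set)
'c' @ 2: {3,5}  (accept∈set)
'a' @ 3: {}  — state set empty
rest 'cabb' ignored (set empty)
final: {}; accept 3 not in set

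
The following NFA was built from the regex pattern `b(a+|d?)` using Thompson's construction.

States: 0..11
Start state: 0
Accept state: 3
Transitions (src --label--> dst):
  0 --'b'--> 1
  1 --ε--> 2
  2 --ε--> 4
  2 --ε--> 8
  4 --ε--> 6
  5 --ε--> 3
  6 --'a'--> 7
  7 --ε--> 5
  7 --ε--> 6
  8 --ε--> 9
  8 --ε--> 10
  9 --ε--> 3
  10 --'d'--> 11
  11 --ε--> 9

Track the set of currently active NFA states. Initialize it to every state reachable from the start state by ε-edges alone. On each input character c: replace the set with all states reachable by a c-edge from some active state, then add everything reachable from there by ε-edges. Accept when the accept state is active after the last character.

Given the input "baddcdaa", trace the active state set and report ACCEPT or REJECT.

Answer: REJECT

Trace:
start: ε-closure({0}) = {0}
'b' @ 1: {1,2,3,4,6,8,9,10}  [accepting]
'a' @ 2: {3,5,6,7}  [accepting]
'd' @ 3: {}  — no active states
rest 'dcdaa' ignored (set empty)
end set {} — state 3 not in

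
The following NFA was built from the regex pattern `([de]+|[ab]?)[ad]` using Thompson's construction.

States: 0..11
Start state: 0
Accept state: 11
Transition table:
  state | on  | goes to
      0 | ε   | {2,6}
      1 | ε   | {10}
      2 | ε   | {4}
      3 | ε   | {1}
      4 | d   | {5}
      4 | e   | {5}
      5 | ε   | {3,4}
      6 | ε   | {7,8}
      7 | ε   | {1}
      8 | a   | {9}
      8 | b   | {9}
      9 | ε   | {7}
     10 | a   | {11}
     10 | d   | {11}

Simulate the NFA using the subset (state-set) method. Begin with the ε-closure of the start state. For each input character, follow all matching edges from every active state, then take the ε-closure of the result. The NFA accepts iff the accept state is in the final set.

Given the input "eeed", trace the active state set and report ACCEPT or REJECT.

S₀ = ε-closure({0}) = {0,1,2,4,6,7,8,10}
'e' @ 1: {1,3,4,5,10}
'e' @ 2: {1,3,4,5,10}
'e' @ 3: {1,3,4,5,10}
'd' @ 4: {1,3,4,5,10,11}  [accepting]
after full input: {1,3,4,5,10,11}  (accept=11 in)

Answer: ACCEPT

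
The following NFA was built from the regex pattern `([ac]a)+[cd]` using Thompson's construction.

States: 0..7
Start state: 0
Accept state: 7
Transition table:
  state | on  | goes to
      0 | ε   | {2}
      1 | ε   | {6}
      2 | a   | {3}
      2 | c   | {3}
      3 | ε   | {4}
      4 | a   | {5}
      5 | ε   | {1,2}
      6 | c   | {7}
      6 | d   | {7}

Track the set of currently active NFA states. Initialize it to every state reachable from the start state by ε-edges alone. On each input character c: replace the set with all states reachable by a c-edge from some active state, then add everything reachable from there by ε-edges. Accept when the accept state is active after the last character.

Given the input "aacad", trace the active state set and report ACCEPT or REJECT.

initial (ε-close {0}): {0,2}
'a' @ 1: {3,4}
'a' @ 2: {1,2,5,6}
'c' @ 3: {3,4,7}  (accept∈set)
'a' @ 4: {1,2,5,6}
'd' @ 5: {7}  (accept∈set)
end set {7} — state 7 in

Answer: ACCEPT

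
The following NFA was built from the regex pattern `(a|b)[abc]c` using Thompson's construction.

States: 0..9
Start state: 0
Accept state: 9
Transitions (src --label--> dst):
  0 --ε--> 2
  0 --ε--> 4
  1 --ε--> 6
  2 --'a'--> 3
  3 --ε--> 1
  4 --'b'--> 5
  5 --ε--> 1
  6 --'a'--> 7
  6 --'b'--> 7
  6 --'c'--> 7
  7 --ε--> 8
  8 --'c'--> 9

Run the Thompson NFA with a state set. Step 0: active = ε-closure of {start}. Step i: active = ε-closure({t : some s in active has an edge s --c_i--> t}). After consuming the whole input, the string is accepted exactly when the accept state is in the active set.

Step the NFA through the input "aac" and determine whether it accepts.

initial (ε-close {0}): {0,2,4}
'a' @ 1: {1,3,6}
'a' @ 2: {7,8}
'c' @ 3: {9}  (accept∈set)
end set {9} — state 9 in

Answer: ACCEPT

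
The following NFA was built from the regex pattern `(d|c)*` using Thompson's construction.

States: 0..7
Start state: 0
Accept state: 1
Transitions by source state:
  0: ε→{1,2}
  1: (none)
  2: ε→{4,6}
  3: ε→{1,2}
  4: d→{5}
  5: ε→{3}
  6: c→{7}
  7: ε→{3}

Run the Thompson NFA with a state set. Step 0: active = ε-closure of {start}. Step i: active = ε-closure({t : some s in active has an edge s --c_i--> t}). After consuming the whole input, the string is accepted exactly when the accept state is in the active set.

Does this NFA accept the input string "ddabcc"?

initial (ε-close {0}): {0,1,2,4,6}
'd' @ 1: {1,2,3,4,5,6}  [accepting]
'd' @ 2: {1,2,3,4,5,6}  [accepting]
'a' @ 3: {}  — state set empty
rest 'bcc' ignored (set empty)
final: {}; accept 1 not in set

Answer: REJECT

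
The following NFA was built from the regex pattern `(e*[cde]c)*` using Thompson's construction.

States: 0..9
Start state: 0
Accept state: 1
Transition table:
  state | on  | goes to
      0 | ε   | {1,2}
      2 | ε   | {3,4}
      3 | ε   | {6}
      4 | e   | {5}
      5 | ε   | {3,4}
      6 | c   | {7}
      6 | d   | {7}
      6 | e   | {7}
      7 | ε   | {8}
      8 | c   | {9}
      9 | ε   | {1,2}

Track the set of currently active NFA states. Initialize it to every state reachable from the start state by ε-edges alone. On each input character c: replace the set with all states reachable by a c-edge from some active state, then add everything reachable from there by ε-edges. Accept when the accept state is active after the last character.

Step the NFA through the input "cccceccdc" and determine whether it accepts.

S₀ = ε-closure({0}) = {0,1,2,3,4,6}
'c' @ 1: {7,8}
'c' @ 2: {1,2,3,4,6,9}  ✓accept
'c' @ 3: {7,8}
'c' @ 4: {1,2,3,4,6,9}  ✓accept
'e' @ 5: {3,4,5,6,7,8}
'c' @ 6: {1,2,3,4,6,7,8,9}  ✓accept
'c' @ 7: {1,2,3,4,6,7,8,9}  ✓accept
'd' @ 8: {7,8}
'c' @ 9: {1,2,3,4,6,9}  ✓accept
final: {1,2,3,4,6,9}; accept 1 in set

Answer: ACCEPT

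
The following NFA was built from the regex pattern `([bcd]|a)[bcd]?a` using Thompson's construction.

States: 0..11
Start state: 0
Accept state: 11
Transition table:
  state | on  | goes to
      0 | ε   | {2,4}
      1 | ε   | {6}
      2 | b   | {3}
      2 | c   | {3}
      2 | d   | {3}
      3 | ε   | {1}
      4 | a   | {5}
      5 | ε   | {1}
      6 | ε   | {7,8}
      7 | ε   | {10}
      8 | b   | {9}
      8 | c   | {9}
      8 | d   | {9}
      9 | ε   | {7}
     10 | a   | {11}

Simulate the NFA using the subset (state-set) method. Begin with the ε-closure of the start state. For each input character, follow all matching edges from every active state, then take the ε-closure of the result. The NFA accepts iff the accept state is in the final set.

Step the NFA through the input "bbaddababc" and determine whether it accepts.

initial (ε-close {0}): {0,2,4}
'b' @ 1: {1,3,6,7,8,10}
'b' @ 2: {7,9,10}
'a' @ 3: {11}  (accept∈set)
'd' @ 4: {}  — dead — no transitions
rest 'dababc' ignored (set empty)
after full input: {}  (accept=11 not in)

Answer: REJECT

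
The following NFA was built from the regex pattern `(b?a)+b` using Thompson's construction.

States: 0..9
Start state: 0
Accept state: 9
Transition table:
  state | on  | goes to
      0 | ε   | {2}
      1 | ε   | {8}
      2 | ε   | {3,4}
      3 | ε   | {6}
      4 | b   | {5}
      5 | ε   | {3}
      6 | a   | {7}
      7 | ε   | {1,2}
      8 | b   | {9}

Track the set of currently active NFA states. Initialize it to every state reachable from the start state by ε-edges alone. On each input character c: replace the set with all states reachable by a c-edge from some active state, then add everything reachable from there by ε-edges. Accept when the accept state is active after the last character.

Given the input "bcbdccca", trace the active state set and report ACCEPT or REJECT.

Answer: REJECT

Derivation:
start: ε-closure({0}) = {0,2,3,4,6}
'b' @ 1: {3,5,6}
'c' @ 2: {}  — no active states
rest 'bdccca' ignored (set empty)
end set {} — state 9 not in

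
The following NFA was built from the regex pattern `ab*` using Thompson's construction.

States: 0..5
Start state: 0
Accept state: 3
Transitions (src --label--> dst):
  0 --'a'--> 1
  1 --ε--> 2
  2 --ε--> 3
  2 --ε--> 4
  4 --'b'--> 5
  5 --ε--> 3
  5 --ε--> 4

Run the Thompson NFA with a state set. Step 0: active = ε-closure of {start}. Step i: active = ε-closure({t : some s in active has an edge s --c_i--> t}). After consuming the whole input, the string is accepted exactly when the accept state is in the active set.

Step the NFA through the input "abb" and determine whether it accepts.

Answer: ACCEPT

Derivation:
S₀ = ε-closure({0}) = {0}
'a' @ 1: {1,2,3,4}  ✓accept
'b' @ 2: {3,4,5}  ✓accept
'b' @ 3: {3,4,5}  ✓accept
end set {3,4,5} — state 3 in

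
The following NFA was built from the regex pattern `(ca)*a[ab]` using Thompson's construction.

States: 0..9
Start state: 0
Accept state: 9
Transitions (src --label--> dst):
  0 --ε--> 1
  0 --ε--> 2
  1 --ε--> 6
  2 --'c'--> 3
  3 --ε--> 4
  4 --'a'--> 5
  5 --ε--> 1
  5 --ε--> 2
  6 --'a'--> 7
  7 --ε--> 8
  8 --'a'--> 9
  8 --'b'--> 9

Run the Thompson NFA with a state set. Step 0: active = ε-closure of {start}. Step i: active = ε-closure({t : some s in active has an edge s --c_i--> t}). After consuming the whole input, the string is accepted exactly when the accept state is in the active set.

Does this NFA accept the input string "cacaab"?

initial (ε-close {0}): {0,1,2,6}
'c' @ 1: {3,4}
'a' @ 2: {1,2,5,6}
'c' @ 3: {3,4}
'a' @ 4: {1,2,5,6}
'a' @ 5: {7,8}
'b' @ 6: {9}  (accept∈set)
after full input: {9}  (accept=9 in)

Answer: ACCEPT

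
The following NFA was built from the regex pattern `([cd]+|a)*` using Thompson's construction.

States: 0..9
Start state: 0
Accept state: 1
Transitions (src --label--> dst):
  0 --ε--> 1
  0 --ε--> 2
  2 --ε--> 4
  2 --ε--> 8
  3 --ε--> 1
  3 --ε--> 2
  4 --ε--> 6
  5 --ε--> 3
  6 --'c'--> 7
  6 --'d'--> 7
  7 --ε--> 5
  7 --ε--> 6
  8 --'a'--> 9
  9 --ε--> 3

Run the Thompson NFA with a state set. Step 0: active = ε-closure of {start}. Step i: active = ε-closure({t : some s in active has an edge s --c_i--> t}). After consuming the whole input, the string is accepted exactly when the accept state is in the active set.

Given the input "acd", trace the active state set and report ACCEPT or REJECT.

start: ε-closure({0}) = {0,1,2,4,6,8}
'a' @ 1: {1,2,3,4,6,8,9}  ✓accept
'c' @ 2: {1,2,3,4,5,6,7,8}  ✓accept
'd' @ 3: {1,2,3,4,5,6,7,8}  ✓accept
end set {1,2,3,4,5,6,7,8} — state 1 in

Answer: ACCEPT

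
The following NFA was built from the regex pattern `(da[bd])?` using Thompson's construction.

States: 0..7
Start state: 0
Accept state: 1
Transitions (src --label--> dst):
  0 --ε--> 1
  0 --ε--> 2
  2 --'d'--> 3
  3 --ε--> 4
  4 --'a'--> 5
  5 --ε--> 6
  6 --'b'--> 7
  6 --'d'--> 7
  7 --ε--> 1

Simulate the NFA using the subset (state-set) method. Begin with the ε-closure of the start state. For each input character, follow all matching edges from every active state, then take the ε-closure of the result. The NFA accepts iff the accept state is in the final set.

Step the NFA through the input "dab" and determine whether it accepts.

start: ε-closure({0}) = {0,1,2}
'd' @ 1: {3,4}
'a' @ 2: {5,6}
'b' @ 3: {1,7}  [accepting]
final: {1,7}; accept 1 in set

Answer: ACCEPT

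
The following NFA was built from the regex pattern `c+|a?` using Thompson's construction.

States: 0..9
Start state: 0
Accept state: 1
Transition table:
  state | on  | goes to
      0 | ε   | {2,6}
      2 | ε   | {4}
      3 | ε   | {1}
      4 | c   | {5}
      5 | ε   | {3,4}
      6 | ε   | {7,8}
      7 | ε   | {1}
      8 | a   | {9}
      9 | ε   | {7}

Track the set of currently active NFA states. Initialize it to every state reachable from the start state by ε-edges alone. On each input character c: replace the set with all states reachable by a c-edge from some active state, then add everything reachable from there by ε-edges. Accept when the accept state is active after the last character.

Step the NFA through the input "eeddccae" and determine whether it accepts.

Answer: REJECT

Trace:
initial (ε-close {0}): {0,1,2,4,6,7,8}
'e' @ 1: {}  — dead — no transitions
rest 'eddccae' ignored (set empty)
end set {} — state 1 not in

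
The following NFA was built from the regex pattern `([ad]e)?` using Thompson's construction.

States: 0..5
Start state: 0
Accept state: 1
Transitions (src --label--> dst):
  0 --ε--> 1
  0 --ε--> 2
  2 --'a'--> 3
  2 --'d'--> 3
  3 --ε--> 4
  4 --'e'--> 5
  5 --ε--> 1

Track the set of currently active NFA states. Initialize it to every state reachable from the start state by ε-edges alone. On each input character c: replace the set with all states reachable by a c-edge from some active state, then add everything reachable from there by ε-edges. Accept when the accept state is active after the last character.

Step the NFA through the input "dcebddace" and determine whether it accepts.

Answer: REJECT

Steps:
S₀ = ε-closure({0}) = {0,1,2}
'd' @ 1: {3,4}
'c' @ 2: {}  — state set empty
rest 'ebddace' ignored (set empty)
end set {} — state 1 not in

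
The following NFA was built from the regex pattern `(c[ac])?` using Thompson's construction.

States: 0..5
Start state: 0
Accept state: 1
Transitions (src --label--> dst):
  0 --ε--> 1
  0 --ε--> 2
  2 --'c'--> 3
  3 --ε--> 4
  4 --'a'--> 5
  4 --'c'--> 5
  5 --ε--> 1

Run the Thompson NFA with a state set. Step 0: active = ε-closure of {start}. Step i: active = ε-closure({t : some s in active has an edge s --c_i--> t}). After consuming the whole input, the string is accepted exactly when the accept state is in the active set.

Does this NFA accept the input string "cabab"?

Answer: REJECT

Derivation:
S₀ = ε-closure({0}) = {0,1,2}
'c' @ 1: {3,4}
'a' @ 2: {1,5}  (accept∈set)
'b' @ 3: {}  — no active states
rest 'ab' ignored (set empty)
final: {}; accept 1 not in set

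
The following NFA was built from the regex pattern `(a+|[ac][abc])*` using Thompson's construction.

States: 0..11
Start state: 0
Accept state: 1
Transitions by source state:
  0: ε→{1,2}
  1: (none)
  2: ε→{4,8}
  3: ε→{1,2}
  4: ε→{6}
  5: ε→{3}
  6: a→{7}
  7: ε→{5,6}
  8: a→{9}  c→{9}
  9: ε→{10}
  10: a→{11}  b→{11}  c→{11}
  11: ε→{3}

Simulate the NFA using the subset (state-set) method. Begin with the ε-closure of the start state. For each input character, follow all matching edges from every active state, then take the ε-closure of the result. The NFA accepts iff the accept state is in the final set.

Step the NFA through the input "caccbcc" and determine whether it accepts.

S₀ = ε-closure({0}) = {0,1,2,4,6,8}
'c' @ 1: {9,10}
'a' @ 2: {1,2,3,4,6,8,11}  ✓accept
'c' @ 3: {9,10}
'c' @ 4: {1,2,3,4,6,8,11}  ✓accept
'b' @ 5: {}  — dead — no transitions
rest 'cc' ignored (set empty)
after full input: {}  (accept=1 not in)

Answer: REJECT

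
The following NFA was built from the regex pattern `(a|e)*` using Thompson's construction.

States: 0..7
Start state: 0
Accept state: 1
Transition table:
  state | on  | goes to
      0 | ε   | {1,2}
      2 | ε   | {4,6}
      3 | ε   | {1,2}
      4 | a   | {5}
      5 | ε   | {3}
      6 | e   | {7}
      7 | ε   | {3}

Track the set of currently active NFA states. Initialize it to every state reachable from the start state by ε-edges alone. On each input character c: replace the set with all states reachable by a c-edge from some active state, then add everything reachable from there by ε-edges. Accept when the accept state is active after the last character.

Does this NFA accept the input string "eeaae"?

Answer: ACCEPT

Steps:
start: ε-closure({0}) = {0,1,2,4,6}
'e' @ 1: {1,2,3,4,6,7}  [accepting]
'e' @ 2: {1,2,3,4,6,7}  [accepting]
'a' @ 3: {1,2,3,4,5,6}  [accepting]
'a' @ 4: {1,2,3,4,5,6}  [accepting]
'e' @ 5: {1,2,3,4,6,7}  [accepting]
end set {1,2,3,4,6,7} — state 1 in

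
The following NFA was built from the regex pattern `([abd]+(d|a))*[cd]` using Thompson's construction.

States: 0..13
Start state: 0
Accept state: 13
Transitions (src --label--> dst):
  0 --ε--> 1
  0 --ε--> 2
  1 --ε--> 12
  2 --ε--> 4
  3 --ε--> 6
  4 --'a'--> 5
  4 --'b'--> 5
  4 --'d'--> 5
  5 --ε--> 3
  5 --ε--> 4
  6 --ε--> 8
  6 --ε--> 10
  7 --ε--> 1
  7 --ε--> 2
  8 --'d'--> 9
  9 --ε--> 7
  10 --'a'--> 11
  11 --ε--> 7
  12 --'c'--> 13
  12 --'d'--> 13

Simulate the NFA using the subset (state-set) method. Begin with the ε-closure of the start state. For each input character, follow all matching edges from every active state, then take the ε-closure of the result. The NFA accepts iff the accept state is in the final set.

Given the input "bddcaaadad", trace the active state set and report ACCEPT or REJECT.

S₀ = ε-closure({0}) = {0,1,2,4,12}
'b' @ 1: {3,4,5,6,8,10}
'd' @ 2: {1,2,3,4,5,6,7,8,9,10,12}
'd' @ 3: {1,2,3,4,5,6,7,8,9,10,12,13}  (accept∈set)
'c' @ 4: {13}  (accept∈set)
'a' @ 5: {}  — state set empty
rest 'aadad' ignored (set empty)
after full input: {}  (accept=13 not in)

Answer: REJECT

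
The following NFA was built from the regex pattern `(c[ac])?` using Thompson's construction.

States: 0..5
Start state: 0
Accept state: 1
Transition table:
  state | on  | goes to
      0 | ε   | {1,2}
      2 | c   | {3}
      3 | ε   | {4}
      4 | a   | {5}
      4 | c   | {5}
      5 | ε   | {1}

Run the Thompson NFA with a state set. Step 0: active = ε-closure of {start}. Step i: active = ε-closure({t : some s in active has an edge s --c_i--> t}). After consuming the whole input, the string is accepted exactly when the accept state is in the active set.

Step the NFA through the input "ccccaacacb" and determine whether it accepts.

start: ε-closure({0}) = {0,1,2}
'c' @ 1: {3,4}
'c' @ 2: {1,5}  ✓accept
'c' @ 3: {}  — dead — no transitions
rest 'caacacb' ignored (set empty)
after full input: {}  (accept=1 not in)

Answer: REJECT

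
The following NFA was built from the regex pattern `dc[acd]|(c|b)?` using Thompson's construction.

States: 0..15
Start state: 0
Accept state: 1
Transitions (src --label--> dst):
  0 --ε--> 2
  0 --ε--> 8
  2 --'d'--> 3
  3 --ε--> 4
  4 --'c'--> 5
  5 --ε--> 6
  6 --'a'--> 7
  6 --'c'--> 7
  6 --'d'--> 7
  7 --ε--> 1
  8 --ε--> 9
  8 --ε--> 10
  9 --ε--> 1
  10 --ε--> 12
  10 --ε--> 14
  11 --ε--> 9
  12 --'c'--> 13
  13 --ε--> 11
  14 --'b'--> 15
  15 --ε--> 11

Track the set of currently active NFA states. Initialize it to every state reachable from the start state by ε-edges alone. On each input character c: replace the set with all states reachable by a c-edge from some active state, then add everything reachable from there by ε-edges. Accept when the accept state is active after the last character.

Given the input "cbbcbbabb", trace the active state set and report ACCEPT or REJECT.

Answer: REJECT

Steps:
initial (ε-close {0}): {0,1,2,8,9,10,12,14}
'c' @ 1: {1,9,11,13}  (accept∈set)
'b' @ 2: {}  — dead — no transitions
rest 'bcbbabb' ignored (set empty)
end set {} — state 1 not in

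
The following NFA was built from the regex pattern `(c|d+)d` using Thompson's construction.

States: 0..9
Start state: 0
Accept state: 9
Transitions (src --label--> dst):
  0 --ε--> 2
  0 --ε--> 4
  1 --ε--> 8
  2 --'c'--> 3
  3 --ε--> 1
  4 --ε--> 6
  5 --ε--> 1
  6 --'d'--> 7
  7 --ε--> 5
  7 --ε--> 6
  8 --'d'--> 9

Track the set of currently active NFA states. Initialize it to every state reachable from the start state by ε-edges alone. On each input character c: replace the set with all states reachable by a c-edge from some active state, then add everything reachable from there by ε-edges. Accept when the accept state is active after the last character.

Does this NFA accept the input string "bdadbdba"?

Answer: REJECT

Trace:
S₀ = ε-closure({0}) = {0,2,4,6}
'b' @ 1: {}  — no active states
rest 'dadbdba' ignored (set empty)
final: {}; accept 9 not in set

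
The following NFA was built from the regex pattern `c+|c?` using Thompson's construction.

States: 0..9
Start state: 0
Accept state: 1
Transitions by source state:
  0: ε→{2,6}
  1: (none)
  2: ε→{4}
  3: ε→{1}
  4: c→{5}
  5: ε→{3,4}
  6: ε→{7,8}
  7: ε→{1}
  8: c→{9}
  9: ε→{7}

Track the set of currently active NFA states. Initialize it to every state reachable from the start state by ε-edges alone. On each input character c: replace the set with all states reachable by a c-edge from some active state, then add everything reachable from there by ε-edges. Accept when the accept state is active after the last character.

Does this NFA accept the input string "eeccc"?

start: ε-closure({0}) = {0,1,2,4,6,7,8}
'e' @ 1: {}  — dead — no transitions
rest 'eccc' ignored (set empty)
after full input: {}  (accept=1 not in)

Answer: REJECT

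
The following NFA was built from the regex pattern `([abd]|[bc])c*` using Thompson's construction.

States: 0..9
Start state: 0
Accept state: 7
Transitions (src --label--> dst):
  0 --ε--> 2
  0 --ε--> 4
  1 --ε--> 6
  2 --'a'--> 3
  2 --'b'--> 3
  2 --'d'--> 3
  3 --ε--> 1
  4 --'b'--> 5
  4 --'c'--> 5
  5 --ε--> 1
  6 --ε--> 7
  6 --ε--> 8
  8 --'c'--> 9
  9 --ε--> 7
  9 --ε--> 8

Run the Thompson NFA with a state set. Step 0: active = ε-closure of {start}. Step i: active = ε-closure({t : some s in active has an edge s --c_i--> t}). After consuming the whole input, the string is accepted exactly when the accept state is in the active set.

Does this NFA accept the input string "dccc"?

Answer: ACCEPT

Trace:
S₀ = ε-closure({0}) = {0,2,4}
'd' @ 1: {1,3,6,7,8}  ✓accept
'c' @ 2: {7,8,9}  ✓accept
'c' @ 3: {7,8,9}  ✓accept
'c' @ 4: {7,8,9}  ✓accept
after full input: {7,8,9}  (accept=7 in)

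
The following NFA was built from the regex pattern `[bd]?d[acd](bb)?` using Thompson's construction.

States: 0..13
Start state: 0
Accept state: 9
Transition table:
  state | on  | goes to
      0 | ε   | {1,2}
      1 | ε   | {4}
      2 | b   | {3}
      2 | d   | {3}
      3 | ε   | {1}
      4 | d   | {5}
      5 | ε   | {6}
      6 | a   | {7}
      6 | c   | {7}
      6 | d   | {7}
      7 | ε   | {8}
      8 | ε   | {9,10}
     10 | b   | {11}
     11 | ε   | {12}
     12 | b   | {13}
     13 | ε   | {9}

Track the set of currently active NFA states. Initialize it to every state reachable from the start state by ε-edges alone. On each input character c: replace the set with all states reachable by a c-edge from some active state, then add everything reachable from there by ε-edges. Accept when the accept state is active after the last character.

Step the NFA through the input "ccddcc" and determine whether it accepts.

Answer: REJECT

Trace:
S₀ = ε-closure({0}) = {0,1,2,4}
'c' @ 1: {}  — no active states
rest 'cddcc' ignored (set empty)
after full input: {}  (accept=9 not in)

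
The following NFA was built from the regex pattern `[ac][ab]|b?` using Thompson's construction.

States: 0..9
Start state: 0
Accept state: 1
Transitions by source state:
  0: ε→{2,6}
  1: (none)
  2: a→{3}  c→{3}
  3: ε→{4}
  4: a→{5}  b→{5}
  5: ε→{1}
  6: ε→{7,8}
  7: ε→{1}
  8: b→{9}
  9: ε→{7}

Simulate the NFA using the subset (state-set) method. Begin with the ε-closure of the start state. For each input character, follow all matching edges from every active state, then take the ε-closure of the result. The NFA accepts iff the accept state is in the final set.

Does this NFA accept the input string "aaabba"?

S₀ = ε-closure({0}) = {0,1,2,6,7,8}
'a' @ 1: {3,4}
'a' @ 2: {1,5}  [accepting]
'a' @ 3: {}  — state set empty
rest 'bba' ignored (set empty)
after full input: {}  (accept=1 not in)

Answer: REJECT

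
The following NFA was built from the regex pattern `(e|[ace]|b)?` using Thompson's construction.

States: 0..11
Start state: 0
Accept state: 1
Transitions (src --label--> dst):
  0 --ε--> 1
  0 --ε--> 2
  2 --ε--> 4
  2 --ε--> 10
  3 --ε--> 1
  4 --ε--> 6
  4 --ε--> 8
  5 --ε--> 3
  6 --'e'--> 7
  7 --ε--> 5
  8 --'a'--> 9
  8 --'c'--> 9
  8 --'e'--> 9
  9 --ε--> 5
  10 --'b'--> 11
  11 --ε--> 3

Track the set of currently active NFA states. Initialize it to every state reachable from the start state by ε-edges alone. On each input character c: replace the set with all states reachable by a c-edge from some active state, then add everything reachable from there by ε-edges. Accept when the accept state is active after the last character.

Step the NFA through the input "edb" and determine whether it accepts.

start: ε-closure({0}) = {0,1,2,4,6,8,10}
'e' @ 1: {1,3,5,7,9}  [accepting]
'd' @ 2: {}  — no active states
rest 'b' ignored (set empty)
final: {}; accept 1 not in set

Answer: REJECT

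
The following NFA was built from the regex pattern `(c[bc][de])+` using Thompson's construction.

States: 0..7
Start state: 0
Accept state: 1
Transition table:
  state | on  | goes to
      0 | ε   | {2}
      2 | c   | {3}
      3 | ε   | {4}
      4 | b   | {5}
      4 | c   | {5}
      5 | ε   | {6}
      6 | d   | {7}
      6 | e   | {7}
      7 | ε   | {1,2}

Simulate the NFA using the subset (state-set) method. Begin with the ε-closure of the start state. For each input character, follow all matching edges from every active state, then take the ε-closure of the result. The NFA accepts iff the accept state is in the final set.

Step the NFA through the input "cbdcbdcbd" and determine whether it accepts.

Answer: ACCEPT

Steps:
S₀ = ε-closure({0}) = {0,2}
'c' @ 1: {3,4}
'b' @ 2: {5,6}
'd' @ 3: {1,2,7}  [accepting]
'c' @ 4: {3,4}
'b' @ 5: {5,6}
'd' @ 6: {1,2,7}  [accepting]
'c' @ 7: {3,4}
'b' @ 8: {5,6}
'd' @ 9: {1,2,7}  [accepting]
after full input: {1,2,7}  (accept=1 in)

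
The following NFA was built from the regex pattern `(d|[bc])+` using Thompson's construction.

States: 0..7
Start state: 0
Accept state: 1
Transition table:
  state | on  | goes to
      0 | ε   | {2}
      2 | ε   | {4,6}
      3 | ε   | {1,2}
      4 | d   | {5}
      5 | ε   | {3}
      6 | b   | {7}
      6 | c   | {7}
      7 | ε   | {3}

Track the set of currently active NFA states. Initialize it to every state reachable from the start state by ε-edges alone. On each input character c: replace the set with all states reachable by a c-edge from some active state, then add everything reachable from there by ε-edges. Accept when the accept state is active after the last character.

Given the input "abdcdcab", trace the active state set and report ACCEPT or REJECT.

Answer: REJECT

Trace:
start: ε-closure({0}) = {0,2,4,6}
'a' @ 1: {}  — no active states
rest 'bdcdcab' ignored (set empty)
after full input: {}  (accept=1 not in)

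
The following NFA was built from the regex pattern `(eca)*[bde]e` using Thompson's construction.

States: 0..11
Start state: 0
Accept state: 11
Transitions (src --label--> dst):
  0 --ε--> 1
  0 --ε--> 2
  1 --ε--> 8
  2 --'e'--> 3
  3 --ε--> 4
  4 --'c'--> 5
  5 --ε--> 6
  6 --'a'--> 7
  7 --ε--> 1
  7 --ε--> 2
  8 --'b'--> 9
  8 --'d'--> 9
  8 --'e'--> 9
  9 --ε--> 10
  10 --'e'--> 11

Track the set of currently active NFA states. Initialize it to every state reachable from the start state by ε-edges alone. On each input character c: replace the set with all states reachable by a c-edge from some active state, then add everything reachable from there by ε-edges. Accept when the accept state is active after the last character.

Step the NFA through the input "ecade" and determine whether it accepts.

S₀ = ε-closure({0}) = {0,1,2,8}
'e' @ 1: {3,4,9,10}
'c' @ 2: {5,6}
'a' @ 3: {1,2,7,8}
'd' @ 4: {9,10}
'e' @ 5: {11}  (accept∈set)
end set {11} — state 11 in

Answer: ACCEPT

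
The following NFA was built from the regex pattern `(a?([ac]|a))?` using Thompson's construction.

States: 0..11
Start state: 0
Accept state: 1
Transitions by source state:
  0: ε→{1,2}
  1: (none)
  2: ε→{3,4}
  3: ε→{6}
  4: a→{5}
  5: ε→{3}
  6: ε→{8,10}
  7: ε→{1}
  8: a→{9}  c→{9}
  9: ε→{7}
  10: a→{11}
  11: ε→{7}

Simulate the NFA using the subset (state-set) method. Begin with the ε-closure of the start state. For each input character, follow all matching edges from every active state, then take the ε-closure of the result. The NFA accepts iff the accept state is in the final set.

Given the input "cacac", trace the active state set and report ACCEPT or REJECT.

start: ε-closure({0}) = {0,1,2,3,4,6,8,10}
'c' @ 1: {1,7,9}  (accept∈set)
'a' @ 2: {}  — no active states
rest 'cac' ignored (set empty)
end set {} — state 1 not in

Answer: REJECT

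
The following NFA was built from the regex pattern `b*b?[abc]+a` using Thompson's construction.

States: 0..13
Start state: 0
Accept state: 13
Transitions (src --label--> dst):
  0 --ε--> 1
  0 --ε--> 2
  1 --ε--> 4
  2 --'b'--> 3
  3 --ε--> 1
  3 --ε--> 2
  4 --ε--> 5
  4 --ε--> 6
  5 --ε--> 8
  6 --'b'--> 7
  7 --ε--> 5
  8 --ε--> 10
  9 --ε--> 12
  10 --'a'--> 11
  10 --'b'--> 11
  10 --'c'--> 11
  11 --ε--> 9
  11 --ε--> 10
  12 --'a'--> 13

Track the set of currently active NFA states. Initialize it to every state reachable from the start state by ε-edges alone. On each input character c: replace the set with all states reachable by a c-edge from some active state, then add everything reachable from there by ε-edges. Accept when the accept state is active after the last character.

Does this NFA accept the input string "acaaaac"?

S₀ = ε-closure({0}) = {0,1,2,4,5,6,8,10}
'a' @ 1: {9,10,11,12}
'c' @ 2: {9,10,11,12}
'a' @ 3: {9,10,11,12,13}  ✓accept
'a' @ 4: {9,10,11,12,13}  ✓accept
'a' @ 5: {9,10,11,12,13}  ✓accept
'a' @ 6: {9,10,11,12,13}  ✓accept
'c' @ 7: {9,10,11,12}
final: {9,10,11,12}; accept 13 not in set

Answer: REJECT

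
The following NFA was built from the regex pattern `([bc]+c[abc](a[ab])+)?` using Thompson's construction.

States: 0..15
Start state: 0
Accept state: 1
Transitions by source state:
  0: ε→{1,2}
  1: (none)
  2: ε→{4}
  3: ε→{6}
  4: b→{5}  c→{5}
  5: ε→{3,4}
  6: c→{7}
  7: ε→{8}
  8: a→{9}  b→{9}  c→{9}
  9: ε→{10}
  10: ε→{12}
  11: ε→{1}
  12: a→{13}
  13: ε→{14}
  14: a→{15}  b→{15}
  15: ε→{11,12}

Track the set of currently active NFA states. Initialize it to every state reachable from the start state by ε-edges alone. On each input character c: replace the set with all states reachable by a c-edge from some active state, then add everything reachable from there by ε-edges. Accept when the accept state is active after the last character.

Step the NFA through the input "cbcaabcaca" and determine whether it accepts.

Answer: REJECT

Derivation:
S₀ = ε-closure({0}) = {0,1,2,4}
'c' @ 1: {3,4,5,6}
'b' @ 2: {3,4,5,6}
'c' @ 3: {3,4,5,6,7,8}
'a' @ 4: {9,10,12}
'a' @ 5: {13,14}
'b' @ 6: {1,11,12,15}  ✓accept
'c' @ 7: {}  — dead — no transitions
rest 'aca' ignored (set empty)
after full input: {}  (accept=1 not in)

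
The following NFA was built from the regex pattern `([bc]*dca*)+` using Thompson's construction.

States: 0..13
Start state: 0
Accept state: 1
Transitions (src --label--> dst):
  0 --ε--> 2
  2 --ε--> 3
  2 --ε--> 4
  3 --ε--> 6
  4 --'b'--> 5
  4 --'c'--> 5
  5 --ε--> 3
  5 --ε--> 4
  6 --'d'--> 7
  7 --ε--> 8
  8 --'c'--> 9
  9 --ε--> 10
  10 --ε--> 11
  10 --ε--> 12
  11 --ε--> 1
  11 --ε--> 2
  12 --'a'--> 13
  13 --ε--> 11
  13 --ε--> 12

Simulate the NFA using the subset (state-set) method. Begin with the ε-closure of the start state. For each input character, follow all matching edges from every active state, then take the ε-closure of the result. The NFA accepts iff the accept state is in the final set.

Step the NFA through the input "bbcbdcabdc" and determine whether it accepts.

S₀ = ε-closure({0}) = {0,2,3,4,6}
'b' @ 1: {3,4,5,6}
'b' @ 2: {3,4,5,6}
'c' @ 3: {3,4,5,6}
'b' @ 4: {3,4,5,6}
'd' @ 5: {7,8}
'c' @ 6: {1,2,3,4,6,9,10,11,12}  (accept∈set)
'a' @ 7: {1,2,3,4,6,11,12,13}  (accept∈set)
'b' @ 8: {3,4,5,6}
'd' @ 9: {7,8}
'c' @ 10: {1,2,3,4,6,9,10,11,12}  (accept∈set)
end set {1,2,3,4,6,9,10,11,12} — state 1 in

Answer: ACCEPT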